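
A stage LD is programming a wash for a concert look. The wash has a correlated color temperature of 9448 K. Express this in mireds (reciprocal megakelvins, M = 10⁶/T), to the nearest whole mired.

M = 10⁶ / 9448 = 105.843 → 106 mireds.

106 mireds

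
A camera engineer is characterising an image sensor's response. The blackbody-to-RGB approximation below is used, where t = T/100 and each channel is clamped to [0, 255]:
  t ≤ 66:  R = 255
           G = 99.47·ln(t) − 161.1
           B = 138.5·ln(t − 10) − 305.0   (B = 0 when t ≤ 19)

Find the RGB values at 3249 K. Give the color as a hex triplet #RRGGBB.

#FFB97E

t = 3249/100 = 32.49; the t ≤ 66 branch applies.
R = 255 by definition for t ≤ 66.
G = 99.47·ln 32.49 − 161.1 = 99.47·3.4809 − 161.1 = 185.148.
B = 138.5·ln(32.49 − 10) − 305.0 = 138.5·ln 22.49 − 305.0 = 138.5·3.1131 − 305.0 = 126.160.
Rounded: (255, 185, 126).
In hex: #FFB97E.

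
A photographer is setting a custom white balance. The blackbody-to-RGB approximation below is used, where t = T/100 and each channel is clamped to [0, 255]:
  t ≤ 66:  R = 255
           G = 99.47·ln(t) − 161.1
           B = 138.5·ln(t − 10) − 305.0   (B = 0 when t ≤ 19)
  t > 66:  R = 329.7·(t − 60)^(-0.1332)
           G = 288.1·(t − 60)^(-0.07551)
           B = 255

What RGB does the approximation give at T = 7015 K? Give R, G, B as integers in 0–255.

t = 7015/100 = 70.15; the t > 66 branch applies.
R = 329.7·(70.15 − 60)^(-0.1332) = 329.7·10.15^(-0.1332) = 329.7·0.73441 = 242.135.
G = 288.1·(70.15 − 60)^(-0.07551) = 288.1·10.15^(-0.07551) = 288.1·0.83946 = 241.849.
B = 255 by definition for t > 66.
Rounded: (242, 242, 255).

R=242, G=242, B=255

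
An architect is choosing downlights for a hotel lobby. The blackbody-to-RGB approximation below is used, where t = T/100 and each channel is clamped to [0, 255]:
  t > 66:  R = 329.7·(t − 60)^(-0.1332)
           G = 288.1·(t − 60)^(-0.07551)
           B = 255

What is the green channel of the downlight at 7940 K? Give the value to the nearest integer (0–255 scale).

230

t = 7940/100 = 79.4; the t > 66 branch applies.
G = 288.1·(79.4 − 60)^(-0.07551) = 288.1·19.4^(-0.07551) = 288.1·0.79939 = 230.304.
Rounded: 230.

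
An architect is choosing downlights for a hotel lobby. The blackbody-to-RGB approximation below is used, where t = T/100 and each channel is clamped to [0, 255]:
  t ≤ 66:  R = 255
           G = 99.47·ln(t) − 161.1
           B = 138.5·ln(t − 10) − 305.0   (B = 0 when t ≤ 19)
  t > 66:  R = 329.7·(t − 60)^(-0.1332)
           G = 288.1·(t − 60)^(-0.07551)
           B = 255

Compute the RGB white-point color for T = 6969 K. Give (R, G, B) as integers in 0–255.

(244, 243, 255)

t = 6969/100 = 69.69; the t > 66 branch applies.
R = 329.7·(69.69 − 60)^(-0.1332) = 329.7·9.69^(-0.1332) = 329.7·0.73896 = 243.636.
G = 288.1·(69.69 − 60)^(-0.07551) = 288.1·9.69^(-0.07551) = 288.1·0.84241 = 242.698.
B = 255 by definition for t > 66.
Rounded: (244, 243, 255).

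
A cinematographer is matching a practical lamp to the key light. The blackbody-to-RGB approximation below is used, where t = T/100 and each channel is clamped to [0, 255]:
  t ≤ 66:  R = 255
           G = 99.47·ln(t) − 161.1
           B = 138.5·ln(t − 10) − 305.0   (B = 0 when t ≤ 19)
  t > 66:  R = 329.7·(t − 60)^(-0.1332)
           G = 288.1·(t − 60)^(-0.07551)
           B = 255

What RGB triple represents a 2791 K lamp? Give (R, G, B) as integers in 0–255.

t = 2791/100 = 27.91; the t ≤ 66 branch applies.
R = 255 by definition for t ≤ 66.
G = 99.47·ln 27.91 − 161.1 = 99.47·3.3290 − 161.1 = 170.034.
B = 138.5·ln(27.91 − 10) − 305.0 = 138.5·ln 17.91 − 305.0 = 138.5·2.8854 − 305.0 = 94.622.
Rounded: (255, 170, 95).

(255, 170, 95)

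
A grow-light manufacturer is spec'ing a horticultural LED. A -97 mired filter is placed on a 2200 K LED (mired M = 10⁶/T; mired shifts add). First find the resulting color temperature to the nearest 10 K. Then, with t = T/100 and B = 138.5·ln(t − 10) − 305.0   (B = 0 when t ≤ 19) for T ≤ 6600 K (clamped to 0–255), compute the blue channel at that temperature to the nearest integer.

95

M_in = 10⁶/2200 = 454.55; M_out = 454.55 + (-97) = 357.55.
T_out = 10⁶/357.55 = 2796.8 K → 2800 K; t = 28.
B = 138.5·ln(28 − 10) − 305.0 = 138.5·ln 18 − 305.0 = 138.5·2.8904 − 305.0 = 95.316.
Rounded: 95.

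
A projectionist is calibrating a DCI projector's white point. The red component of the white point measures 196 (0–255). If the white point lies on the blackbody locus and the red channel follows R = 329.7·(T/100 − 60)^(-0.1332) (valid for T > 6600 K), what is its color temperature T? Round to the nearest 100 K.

(t − 60)^(-0.1332) = 196/329.7 = 0.59448.
t − 60 = 0.59448^(1/-0.1332) = 0.59448^(-7.508) = 49.621, so t = 109.621.
T = 100·t = 10962 K → 11000 K to the nearest 100 K.

11000 K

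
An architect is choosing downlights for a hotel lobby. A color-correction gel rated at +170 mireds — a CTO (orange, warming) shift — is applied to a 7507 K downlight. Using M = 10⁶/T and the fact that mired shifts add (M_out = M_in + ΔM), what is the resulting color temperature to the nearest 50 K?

3300 K

M_in = 10⁶/7507 = 133.21 mireds.
M_out = 133.21 + (+170) = 303.21 mireds.
T_out = 10⁶/303.21 = 3298.1 K → 3300 K.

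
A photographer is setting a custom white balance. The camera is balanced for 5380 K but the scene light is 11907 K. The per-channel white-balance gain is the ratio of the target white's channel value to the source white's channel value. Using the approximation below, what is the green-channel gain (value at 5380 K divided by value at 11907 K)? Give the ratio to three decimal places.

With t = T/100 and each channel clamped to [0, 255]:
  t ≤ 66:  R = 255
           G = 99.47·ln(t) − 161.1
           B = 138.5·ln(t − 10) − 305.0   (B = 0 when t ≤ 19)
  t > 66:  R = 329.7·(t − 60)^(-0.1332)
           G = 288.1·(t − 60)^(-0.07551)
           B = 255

1.111

At 11907 K (t = 119.07):
  G = 288.1·(119.07 − 60)^(-0.07551) = 288.1·59.07^(-0.07551) = 288.1·0.73493 = 211.732.
At 5380 K (t = 53.8):
  G = 99.47·ln 53.8 − 161.1 = 99.47·3.9853 − 161.1 = 235.315.
Gain = 235.315 / 211.732 = 1.1114 → 1.111.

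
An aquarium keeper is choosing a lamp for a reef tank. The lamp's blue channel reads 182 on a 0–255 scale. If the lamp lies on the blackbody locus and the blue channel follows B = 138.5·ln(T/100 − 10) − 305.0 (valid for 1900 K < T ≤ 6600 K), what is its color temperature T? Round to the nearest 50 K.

4350 K

ln(t − 10) = (182 + 305.0) / 138.5 = 3.5162.
t − 10 = e^3.5162 = 33.658, so t = 43.658.
T = 100·t = 4366 K → 4350 K to the nearest 50 K.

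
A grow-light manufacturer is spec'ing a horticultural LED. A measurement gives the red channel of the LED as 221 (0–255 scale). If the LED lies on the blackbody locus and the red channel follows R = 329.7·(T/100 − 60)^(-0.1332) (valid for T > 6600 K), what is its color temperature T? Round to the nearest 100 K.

8000 K

(t − 60)^(-0.1332) = 221/329.7 = 0.67031.
t − 60 = 0.67031^(1/-0.1332) = 0.67031^(-7.508) = 20.149, so t = 80.149.
T = 100·t = 8015 K → 8000 K to the nearest 100 K.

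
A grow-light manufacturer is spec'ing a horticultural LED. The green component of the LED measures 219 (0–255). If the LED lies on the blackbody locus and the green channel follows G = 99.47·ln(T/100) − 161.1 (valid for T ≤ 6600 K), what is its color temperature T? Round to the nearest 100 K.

ln t = (219 + 161.1) / 99.47 = 3.8213.
t = e^3.8213 = 45.661.
T = 100·t = 4566 K → 4600 K to the nearest 100 K.

4600 K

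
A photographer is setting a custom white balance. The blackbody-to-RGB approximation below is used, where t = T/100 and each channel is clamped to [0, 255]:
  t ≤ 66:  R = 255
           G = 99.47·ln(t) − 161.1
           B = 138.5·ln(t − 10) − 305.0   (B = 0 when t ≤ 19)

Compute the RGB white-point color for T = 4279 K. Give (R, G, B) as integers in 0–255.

(255, 213, 178)

t = 4279/100 = 42.79; the t ≤ 66 branch applies.
R = 255 by definition for t ≤ 66.
G = 99.47·ln 42.79 − 161.1 = 99.47·3.7563 − 161.1 = 212.540.
B = 138.5·ln(42.79 − 10) − 305.0 = 138.5·ln 32.79 − 305.0 = 138.5·3.4901 − 305.0 = 178.382.
Rounded: (255, 213, 178).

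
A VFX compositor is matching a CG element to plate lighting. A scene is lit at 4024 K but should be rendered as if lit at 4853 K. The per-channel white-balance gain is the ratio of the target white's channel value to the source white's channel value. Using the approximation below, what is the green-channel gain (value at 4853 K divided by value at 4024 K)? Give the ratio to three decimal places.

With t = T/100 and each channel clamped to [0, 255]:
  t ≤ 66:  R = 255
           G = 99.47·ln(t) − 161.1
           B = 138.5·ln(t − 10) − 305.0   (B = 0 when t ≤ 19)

At 4024 K (t = 40.24):
  G = 99.47·ln 40.24 − 161.1 = 99.47·3.6949 − 161.1 = 206.428.
At 4853 K (t = 48.53):
  G = 99.47·ln 48.53 − 161.1 = 99.47·3.8822 − 161.1 = 225.061.
Gain = 225.061 / 206.428 = 1.0903 → 1.090.

1.090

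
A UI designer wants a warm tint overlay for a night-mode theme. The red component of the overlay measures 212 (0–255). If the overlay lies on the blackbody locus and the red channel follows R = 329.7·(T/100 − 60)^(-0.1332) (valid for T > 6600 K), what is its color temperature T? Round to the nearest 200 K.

(t − 60)^(-0.1332) = 212/329.7 = 0.64301.
t − 60 = 0.64301^(1/-0.1332) = 0.64301^(-7.508) = 27.530, so t = 87.530.
T = 100·t = 8753 K → 8800 K to the nearest 200 K.

8800 K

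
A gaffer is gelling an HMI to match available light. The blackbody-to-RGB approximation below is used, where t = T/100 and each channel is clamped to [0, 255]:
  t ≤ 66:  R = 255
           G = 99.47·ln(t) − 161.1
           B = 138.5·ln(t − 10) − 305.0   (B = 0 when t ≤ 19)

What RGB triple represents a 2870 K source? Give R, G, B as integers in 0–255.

t = 2870/100 = 28.7; the t ≤ 66 branch applies.
R = 255 by definition for t ≤ 66.
G = 99.47·ln 28.7 − 161.1 = 99.47·3.3569 − 161.1 = 172.811.
B = 138.5·ln(28.7 − 10) − 305.0 = 138.5·ln 18.7 − 305.0 = 138.5·2.9285 − 305.0 = 100.601.
Rounded: (255, 173, 101).

R=255, G=173, B=101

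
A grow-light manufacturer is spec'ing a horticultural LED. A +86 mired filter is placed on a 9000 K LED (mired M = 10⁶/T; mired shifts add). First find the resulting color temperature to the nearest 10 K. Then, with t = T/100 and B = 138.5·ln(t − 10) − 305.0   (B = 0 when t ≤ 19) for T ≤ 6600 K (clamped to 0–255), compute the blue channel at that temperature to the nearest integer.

M_in = 10⁶/9000 = 111.11; M_out = 111.11 + (+86) = 197.11.
T_out = 10⁶/197.11 = 5073.3 K → 5070 K; t = 50.7.
B = 138.5·ln(50.7 − 10) − 305.0 = 138.5·ln 40.7 − 305.0 = 138.5·3.7062 − 305.0 = 208.313.
Rounded: 208.

208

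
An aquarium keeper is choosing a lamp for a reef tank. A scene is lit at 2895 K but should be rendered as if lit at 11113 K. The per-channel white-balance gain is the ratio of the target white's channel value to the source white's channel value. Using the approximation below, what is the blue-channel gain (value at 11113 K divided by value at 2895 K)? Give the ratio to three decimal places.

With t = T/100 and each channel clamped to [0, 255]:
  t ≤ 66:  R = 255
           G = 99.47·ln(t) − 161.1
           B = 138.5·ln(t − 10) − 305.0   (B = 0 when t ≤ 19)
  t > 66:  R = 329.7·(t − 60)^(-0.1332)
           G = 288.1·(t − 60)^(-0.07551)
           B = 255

At 2895 K (t = 28.95):
  B = 138.5·ln(28.95 − 10) − 305.0 = 138.5·ln 18.95 − 305.0 = 138.5·2.9418 − 305.0 = 102.440.
At 11113 K (t = 111.13):
  B = 255 by definition for t > 66.
Gain = 255.000 / 102.440 = 2.4893 → 2.489.

2.489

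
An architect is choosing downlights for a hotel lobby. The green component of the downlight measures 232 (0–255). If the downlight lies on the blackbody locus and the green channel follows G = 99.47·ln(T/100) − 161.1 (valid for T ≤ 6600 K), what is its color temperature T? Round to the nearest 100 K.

ln t = (232 + 161.1) / 99.47 = 3.9519.
t = e^3.9519 = 52.036.
T = 100·t = 5204 K → 5200 K to the nearest 100 K.

5200 K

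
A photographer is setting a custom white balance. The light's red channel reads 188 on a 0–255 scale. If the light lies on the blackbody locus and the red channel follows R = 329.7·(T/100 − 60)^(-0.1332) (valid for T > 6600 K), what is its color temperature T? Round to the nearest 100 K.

12800 K

(t − 60)^(-0.1332) = 188/329.7 = 0.57022.
t − 60 = 0.57022^(1/-0.1332) = 0.57022^(-7.508) = 67.848, so t = 127.848.
T = 100·t = 12785 K → 12800 K to the nearest 100 K.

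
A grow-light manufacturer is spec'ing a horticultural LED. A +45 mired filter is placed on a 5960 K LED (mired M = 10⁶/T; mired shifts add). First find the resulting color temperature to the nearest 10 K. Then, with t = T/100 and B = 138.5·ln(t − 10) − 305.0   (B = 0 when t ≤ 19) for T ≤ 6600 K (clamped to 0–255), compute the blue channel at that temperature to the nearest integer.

195

M_in = 10⁶/5960 = 167.79; M_out = 167.79 + (+45) = 212.79.
T_out = 10⁶/212.79 = 4699.6 K → 4700 K; t = 47.
B = 138.5·ln(47 − 10) − 305.0 = 138.5·ln 37 − 305.0 = 138.5·3.6109 − 305.0 = 195.112.
Rounded: 195.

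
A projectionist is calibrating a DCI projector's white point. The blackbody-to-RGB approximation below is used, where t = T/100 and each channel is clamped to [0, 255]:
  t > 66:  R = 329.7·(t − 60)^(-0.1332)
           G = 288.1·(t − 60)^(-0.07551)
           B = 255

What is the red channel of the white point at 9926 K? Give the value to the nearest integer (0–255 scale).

202

t = 9926/100 = 99.26; the t > 66 branch applies.
R = 329.7·(99.26 − 60)^(-0.1332) = 329.7·39.26^(-0.1332) = 329.7·0.61332 = 202.211.
Rounded: 202.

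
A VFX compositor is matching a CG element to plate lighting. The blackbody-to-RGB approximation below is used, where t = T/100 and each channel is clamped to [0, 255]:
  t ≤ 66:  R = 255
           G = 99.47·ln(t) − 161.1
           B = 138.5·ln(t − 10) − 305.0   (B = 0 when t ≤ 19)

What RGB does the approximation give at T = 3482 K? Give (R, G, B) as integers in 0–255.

(255, 192, 140)

t = 3482/100 = 34.82; the t ≤ 66 branch applies.
R = 255 by definition for t ≤ 66.
G = 99.47·ln 34.82 − 161.1 = 99.47·3.5502 − 161.1 = 192.038.
B = 138.5·ln(34.82 − 10) − 305.0 = 138.5·ln 24.82 − 305.0 = 138.5·3.2116 − 305.0 = 139.813.
Rounded: (255, 192, 140).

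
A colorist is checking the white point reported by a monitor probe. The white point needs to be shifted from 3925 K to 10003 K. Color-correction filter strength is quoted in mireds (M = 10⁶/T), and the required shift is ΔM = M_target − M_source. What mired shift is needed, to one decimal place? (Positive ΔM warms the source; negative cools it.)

M_source = 10⁶/3925 = 254.777; M_target = 10⁶/10003 = 99.970.
ΔM = 99.970 − 254.777 = -154.807 → -154.8 mireds, a cooling shift.

-154.8 mireds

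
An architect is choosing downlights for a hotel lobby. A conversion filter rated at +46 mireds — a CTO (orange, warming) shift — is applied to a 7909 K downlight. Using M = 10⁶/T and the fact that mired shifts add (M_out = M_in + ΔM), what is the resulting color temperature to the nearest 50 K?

M_in = 10⁶/7909 = 126.44 mireds.
M_out = 126.44 + (+46) = 172.44 mireds.
T_out = 10⁶/172.44 = 5799.2 K → 5800 K.

5800 K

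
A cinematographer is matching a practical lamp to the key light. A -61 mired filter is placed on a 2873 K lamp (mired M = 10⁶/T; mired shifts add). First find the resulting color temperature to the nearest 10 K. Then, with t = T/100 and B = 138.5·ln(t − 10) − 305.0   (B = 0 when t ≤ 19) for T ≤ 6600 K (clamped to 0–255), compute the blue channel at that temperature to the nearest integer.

140

M_in = 10⁶/2873 = 348.07; M_out = 348.07 + (-61) = 287.07.
T_out = 10⁶/287.07 = 3483.5 K → 3480 K; t = 34.8.
B = 138.5·ln(34.8 − 10) − 305.0 = 138.5·ln 24.8 − 305.0 = 138.5·3.2108 − 305.0 = 139.702.
Rounded: 140.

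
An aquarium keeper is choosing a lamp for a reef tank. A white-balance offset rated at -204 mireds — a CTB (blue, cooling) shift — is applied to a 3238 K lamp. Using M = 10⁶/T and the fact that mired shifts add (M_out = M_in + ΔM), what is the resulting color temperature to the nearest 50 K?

9550 K

M_in = 10⁶/3238 = 308.83 mireds.
M_out = 308.83 + (-204) = 104.83 mireds.
T_out = 10⁶/104.83 = 9539.0 K → 9550 K.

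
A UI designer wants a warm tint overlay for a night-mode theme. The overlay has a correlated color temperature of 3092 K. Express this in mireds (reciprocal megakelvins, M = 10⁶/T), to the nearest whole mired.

323 mireds

M = 10⁶ / 3092 = 323.415 → 323 mireds.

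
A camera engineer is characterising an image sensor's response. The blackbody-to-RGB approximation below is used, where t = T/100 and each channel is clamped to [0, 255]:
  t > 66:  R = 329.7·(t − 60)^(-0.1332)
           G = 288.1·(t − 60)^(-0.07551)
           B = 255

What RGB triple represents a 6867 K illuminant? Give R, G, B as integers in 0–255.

R=247, G=245, B=255

t = 6867/100 = 68.67; the t > 66 branch applies.
R = 329.7·(68.67 − 60)^(-0.1332) = 329.7·8.67^(-0.1332) = 329.7·0.74999 = 247.272.
G = 288.1·(68.67 − 60)^(-0.07551) = 288.1·8.67^(-0.07551) = 288.1·0.84951 = 244.745.
B = 255 by definition for t > 66.
Rounded: (247, 245, 255).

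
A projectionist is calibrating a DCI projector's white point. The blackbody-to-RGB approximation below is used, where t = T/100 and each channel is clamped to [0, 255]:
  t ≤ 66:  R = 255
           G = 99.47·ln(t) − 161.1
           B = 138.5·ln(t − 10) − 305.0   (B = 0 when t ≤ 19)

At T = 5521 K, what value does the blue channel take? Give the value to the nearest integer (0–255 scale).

t = 5521/100 = 55.21; the t ≤ 66 branch applies.
B = 138.5·ln(55.21 − 10) − 305.0 = 138.5·ln 45.21 − 305.0 = 138.5·3.8113 − 305.0 = 222.868.
Rounded: 223.

223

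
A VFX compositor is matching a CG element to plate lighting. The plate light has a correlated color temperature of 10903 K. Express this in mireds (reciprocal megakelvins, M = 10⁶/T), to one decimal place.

91.7 mireds

M = 10⁶ / 10903 = 91.718 → 91.7 mireds.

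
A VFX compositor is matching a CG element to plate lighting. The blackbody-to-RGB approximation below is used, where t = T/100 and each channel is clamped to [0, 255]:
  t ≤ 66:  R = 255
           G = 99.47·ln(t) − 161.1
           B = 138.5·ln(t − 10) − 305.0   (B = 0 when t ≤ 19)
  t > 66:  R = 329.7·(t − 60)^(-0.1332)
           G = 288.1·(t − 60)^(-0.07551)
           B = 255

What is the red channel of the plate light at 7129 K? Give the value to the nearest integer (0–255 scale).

239

t = 7129/100 = 71.29; the t > 66 branch applies.
R = 329.7·(71.29 − 60)^(-0.1332) = 329.7·11.29^(-0.1332) = 329.7·0.72407 = 238.726.
Rounded: 239.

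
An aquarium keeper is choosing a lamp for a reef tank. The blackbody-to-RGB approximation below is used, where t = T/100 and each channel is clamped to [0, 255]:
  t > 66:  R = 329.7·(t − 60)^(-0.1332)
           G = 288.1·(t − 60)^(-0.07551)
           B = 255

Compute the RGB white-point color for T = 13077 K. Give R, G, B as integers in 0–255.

t = 13077/100 = 130.77; the t > 66 branch applies.
R = 329.7·(130.77 − 60)^(-0.1332) = 329.7·70.77^(-0.1332) = 329.7·0.56702 = 186.947.
G = 288.1·(130.77 − 60)^(-0.07551) = 288.1·70.77^(-0.07551) = 288.1·0.72497 = 208.863.
B = 255 by definition for t > 66.
Rounded: (187, 209, 255).

R=187, G=209, B=255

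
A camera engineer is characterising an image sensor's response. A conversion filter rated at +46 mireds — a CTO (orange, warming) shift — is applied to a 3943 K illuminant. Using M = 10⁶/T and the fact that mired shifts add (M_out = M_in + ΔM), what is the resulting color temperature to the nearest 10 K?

M_in = 10⁶/3943 = 253.61 mireds.
M_out = 253.61 + (+46) = 299.61 mireds.
T_out = 10⁶/299.61 = 3337.6 K → 3340 K.

3340 K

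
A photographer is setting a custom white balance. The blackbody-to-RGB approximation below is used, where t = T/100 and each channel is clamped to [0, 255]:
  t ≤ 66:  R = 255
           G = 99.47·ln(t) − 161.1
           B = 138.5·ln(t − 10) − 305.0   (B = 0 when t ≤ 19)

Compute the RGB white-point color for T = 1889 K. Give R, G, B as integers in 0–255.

t = 1889/100 = 18.89; the t ≤ 66 branch applies.
R = 255 by definition for t ≤ 66.
G = 99.47·ln 18.89 − 161.1 = 99.47·2.9386 − 161.1 = 131.206.
t = 18.89 ≤ 19, so B = 0.
Rounded: (255, 131, 0).

R=255, G=131, B=0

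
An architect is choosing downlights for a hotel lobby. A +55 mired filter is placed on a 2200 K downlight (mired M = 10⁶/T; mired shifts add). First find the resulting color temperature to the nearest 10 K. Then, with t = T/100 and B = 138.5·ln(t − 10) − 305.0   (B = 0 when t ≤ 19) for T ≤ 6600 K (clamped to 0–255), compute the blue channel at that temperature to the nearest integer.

M_in = 10⁶/2200 = 454.55; M_out = 454.55 + (+55) = 509.55.
T_out = 10⁶/509.55 = 1962.5 K → 1960 K; t = 19.6.
B = 138.5·ln(19.6 − 10) − 305.0 = 138.5·ln 9.6 − 305.0 = 138.5·2.2618 − 305.0 = 8.254.
Rounded: 8.

8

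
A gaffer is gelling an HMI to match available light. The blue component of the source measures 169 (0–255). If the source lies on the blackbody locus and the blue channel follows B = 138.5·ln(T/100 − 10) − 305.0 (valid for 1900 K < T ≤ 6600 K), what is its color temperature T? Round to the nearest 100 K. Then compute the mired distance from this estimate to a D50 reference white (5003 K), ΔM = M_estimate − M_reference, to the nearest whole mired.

+44 mireds

ln(t − 10) = (169 + 305.0) / 138.5 = 3.4224.
t − 10 = e^3.4224 = 30.642, so t = 40.642.
T = 100·t = 4064 K → 4100 K to the nearest 100 K.
M_estimate = 10⁶/4100 = 243.90; M_reference = 10⁶/5003 = 199.88.
ΔM = 243.90 − 199.88 = 44.02 → +44 mireds.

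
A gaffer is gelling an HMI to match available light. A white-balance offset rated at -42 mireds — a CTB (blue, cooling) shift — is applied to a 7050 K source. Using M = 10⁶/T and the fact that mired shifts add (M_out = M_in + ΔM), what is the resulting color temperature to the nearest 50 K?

10000 K

M_in = 10⁶/7050 = 141.84 mireds.
M_out = 141.84 + (-42) = 99.84 mireds.
T_out = 10⁶/99.84 = 10015.6 K → 10000 K.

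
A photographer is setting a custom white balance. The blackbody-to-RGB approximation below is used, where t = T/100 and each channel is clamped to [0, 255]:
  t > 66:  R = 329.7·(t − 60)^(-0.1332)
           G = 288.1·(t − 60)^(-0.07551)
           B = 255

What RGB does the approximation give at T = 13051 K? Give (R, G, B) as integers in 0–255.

t = 13051/100 = 130.51; the t > 66 branch applies.
R = 329.7·(130.51 − 60)^(-0.1332) = 329.7·70.51^(-0.1332) = 329.7·0.56730 = 187.039.
G = 288.1·(130.51 − 60)^(-0.07551) = 288.1·70.51^(-0.07551) = 288.1·0.72517 = 208.921.
B = 255 by definition for t > 66.
Rounded: (187, 209, 255).

(187, 209, 255)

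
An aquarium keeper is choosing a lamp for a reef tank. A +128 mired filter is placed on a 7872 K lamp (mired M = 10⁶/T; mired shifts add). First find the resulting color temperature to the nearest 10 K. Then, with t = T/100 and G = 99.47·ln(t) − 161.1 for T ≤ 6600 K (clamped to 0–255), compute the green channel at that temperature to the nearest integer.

M_in = 10⁶/7872 = 127.03; M_out = 127.03 + (+128) = 255.03.
T_out = 10⁶/255.03 = 3921.1 K → 3920 K; t = 39.2.
G = 99.47·ln 39.2 − 161.1 = 99.47·3.6687 − 161.1 = 203.823.
Rounded: 204.

204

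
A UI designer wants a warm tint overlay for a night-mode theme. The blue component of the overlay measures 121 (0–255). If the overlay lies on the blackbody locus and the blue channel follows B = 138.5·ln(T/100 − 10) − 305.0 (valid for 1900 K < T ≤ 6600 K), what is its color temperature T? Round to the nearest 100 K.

3200 K

ln(t − 10) = (121 + 305.0) / 138.5 = 3.0758.
t − 10 = e^3.0758 = 21.667, so t = 31.667.
T = 100·t = 3167 K → 3200 K to the nearest 100 K.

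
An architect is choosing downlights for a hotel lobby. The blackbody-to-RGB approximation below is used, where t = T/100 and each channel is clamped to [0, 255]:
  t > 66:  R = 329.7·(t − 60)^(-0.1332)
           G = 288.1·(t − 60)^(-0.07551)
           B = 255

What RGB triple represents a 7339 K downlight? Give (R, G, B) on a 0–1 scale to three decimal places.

(0.915, 0.929, 1.000)

t = 7339/100 = 73.39; the t > 66 branch applies.
R = 329.7·(73.39 − 60)^(-0.1332) = 329.7·13.39^(-0.1332) = 329.7·0.70780 = 233.363.
G = 288.1·(73.39 − 60)^(-0.07551) = 288.1·13.39^(-0.07551) = 288.1·0.82209 = 236.843.
B = 255 by definition for t > 66.
Dividing each by 255: (0.9151, 0.9288, 1.0000) → (0.915, 0.929, 1.000).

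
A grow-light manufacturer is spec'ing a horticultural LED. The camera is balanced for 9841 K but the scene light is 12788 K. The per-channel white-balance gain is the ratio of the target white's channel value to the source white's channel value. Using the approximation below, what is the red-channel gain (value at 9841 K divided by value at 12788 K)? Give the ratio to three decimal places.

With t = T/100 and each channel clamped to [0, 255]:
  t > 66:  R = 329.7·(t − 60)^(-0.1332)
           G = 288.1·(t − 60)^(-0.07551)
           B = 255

1.079

At 12788 K (t = 127.88):
  R = 329.7·(127.88 − 60)^(-0.1332) = 329.7·67.88^(-0.1332) = 329.7·0.57018 = 187.988.
At 9841 K (t = 98.41):
  R = 329.7·(98.41 − 60)^(-0.1332) = 329.7·38.41^(-0.1332) = 329.7·0.61511 = 202.801.
Gain = 202.801 / 187.988 = 1.0788 → 1.079.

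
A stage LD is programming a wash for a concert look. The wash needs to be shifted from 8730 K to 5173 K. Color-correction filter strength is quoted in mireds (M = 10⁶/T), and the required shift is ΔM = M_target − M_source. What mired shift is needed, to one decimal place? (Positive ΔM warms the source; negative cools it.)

+78.8 mireds

M_source = 10⁶/8730 = 114.548; M_target = 10⁶/5173 = 193.311.
ΔM = 193.311 − 114.548 = 78.764 → +78.8 mireds, a warming shift.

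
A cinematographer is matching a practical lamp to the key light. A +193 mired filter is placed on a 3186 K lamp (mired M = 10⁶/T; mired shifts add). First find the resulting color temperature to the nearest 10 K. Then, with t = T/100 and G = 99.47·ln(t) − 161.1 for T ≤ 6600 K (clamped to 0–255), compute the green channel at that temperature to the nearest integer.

135

M_in = 10⁶/3186 = 313.87; M_out = 313.87 + (+193) = 506.87.
T_out = 10⁶/506.87 = 1972.9 K → 1970 K; t = 19.7.
G = 99.47·ln 19.7 − 161.1 = 99.47·2.9806 − 161.1 = 135.382.
Rounded: 135.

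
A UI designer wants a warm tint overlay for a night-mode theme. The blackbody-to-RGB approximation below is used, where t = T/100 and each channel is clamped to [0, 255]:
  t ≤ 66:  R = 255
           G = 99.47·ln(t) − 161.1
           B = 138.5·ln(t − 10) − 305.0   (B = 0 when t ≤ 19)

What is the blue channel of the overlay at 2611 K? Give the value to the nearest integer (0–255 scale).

80

t = 2611/100 = 26.11; the t ≤ 66 branch applies.
B = 138.5·ln(26.11 − 10) − 305.0 = 138.5·ln 16.11 − 305.0 = 138.5·2.7794 − 305.0 = 79.952.
Rounded: 80.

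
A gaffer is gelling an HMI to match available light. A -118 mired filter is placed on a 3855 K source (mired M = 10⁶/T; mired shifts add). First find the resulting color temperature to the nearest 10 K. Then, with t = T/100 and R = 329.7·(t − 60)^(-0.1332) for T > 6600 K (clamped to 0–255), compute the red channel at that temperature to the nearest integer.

M_in = 10⁶/3855 = 259.40; M_out = 259.40 + (-118) = 141.40.
T_out = 10⁶/141.40 = 7072.0 K → 7070 K; t = 70.7.
R = 329.7·(70.7 − 60)^(-0.1332) = 329.7·10.7^(-0.1332) = 329.7·0.72927 = 240.439.
Rounded: 240.

240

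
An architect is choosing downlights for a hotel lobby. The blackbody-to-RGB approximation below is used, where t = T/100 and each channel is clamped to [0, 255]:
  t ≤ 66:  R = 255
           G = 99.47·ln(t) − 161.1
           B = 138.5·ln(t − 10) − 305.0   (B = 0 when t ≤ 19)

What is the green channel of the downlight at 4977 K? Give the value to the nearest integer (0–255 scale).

228

t = 4977/100 = 49.77; the t ≤ 66 branch applies.
G = 99.47·ln 49.77 − 161.1 = 99.47·3.9074 − 161.1 = 227.570.
Rounded: 228.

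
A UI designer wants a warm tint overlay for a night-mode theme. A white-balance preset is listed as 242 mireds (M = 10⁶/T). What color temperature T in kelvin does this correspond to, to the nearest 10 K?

4130 K

T = 10⁶ / 242 = 4132.23 K → 4130 K.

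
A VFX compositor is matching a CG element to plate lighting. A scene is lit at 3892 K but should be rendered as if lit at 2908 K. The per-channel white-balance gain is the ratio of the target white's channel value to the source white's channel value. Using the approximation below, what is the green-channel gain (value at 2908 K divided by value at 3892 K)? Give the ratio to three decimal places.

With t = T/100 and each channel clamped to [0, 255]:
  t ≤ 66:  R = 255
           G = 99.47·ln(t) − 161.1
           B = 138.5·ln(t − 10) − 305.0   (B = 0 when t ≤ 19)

0.857

At 3892 K (t = 38.92):
  G = 99.47·ln 38.92 − 161.1 = 99.47·3.6615 − 161.1 = 203.110.
At 2908 K (t = 29.08):
  G = 99.47·ln 29.08 − 161.1 = 99.47·3.3701 − 161.1 = 174.119.
Gain = 174.119 / 203.110 = 0.8573 → 0.857.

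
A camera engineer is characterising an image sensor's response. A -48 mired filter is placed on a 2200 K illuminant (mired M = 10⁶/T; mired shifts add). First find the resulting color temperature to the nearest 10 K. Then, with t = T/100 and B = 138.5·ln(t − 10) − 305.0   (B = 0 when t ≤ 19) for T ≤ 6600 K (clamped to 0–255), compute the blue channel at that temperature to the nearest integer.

66

M_in = 10⁶/2200 = 454.55; M_out = 454.55 + (-48) = 406.55.
T_out = 10⁶/406.55 = 2459.7 K → 2460 K; t = 24.6.
B = 138.5·ln(24.6 − 10) − 305.0 = 138.5·ln 14.6 − 305.0 = 138.5·2.6810 − 305.0 = 66.321.
Rounded: 66.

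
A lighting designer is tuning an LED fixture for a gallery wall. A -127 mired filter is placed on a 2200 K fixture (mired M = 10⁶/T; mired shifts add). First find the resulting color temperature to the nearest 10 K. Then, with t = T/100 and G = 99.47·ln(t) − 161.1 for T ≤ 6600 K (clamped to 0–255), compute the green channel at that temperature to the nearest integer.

M_in = 10⁶/2200 = 454.55; M_out = 454.55 + (-127) = 327.55.
T_out = 10⁶/327.55 = 3053.0 K → 3050 K; t = 30.5.
G = 99.47·ln 30.5 − 161.1 = 99.47·3.4177 − 161.1 = 178.861.
Rounded: 179.

179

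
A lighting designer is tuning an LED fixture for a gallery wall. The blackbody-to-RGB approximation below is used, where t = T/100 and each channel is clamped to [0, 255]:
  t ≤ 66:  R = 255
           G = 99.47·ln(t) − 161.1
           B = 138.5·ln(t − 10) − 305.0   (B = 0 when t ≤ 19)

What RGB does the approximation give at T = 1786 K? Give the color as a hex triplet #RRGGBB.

#FF7E00

t = 1786/100 = 17.86; the t ≤ 66 branch applies.
R = 255 by definition for t ≤ 66.
G = 99.47·ln 17.86 − 161.1 = 99.47·2.8826 − 161.1 = 125.629.
t = 17.86 ≤ 19, so B = 0.
Rounded: (255, 126, 0).
In hex: #FF7E00.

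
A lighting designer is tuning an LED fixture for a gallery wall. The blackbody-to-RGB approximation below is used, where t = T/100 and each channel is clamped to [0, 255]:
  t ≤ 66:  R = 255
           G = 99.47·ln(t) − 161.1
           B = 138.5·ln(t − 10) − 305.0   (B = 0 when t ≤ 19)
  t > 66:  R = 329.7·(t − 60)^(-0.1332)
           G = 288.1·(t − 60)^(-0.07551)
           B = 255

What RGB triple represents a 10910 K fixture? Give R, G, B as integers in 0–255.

R=196, G=215, B=255

t = 10910/100 = 109.1; the t > 66 branch applies.
R = 329.7·(109.1 − 60)^(-0.1332) = 329.7·49.1^(-0.1332) = 329.7·0.59532 = 196.276.
G = 288.1·(109.1 − 60)^(-0.07551) = 288.1·49.1^(-0.07551) = 288.1·0.74526 = 214.709.
B = 255 by definition for t > 66.
Rounded: (196, 215, 255).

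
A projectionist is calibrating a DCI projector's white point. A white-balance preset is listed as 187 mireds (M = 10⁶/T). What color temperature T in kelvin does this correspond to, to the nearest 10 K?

T = 10⁶ / 187 = 5347.59 K → 5350 K.

5350 K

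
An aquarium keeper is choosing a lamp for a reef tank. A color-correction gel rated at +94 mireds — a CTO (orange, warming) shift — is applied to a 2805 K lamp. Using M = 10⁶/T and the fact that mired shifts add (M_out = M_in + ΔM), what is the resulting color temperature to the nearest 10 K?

M_in = 10⁶/2805 = 356.51 mireds.
M_out = 356.51 + (+94) = 450.51 mireds.
T_out = 10⁶/450.51 = 2219.7 K → 2220 K.

2220 K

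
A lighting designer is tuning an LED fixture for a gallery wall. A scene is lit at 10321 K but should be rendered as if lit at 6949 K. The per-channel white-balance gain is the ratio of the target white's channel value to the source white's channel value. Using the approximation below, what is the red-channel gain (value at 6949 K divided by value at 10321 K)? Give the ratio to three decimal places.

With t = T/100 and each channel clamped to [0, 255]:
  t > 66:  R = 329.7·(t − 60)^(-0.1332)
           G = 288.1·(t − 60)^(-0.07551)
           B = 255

At 10321 K (t = 103.21):
  R = 329.7·(103.21 − 60)^(-0.1332) = 329.7·43.21^(-0.1332) = 329.7·0.60554 = 199.645.
At 6949 K (t = 69.49):
  R = 329.7·(69.49 − 60)^(-0.1332) = 329.7·9.49^(-0.1332) = 329.7·0.74102 = 244.313.
Gain = 244.313 / 199.645 = 1.2237 → 1.224.

1.224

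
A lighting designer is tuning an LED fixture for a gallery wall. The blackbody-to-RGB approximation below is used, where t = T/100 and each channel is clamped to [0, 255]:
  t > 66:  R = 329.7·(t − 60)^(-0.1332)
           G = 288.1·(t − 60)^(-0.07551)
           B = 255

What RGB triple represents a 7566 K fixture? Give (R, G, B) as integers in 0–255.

t = 7566/100 = 75.66; the t > 66 branch applies.
R = 329.7·(75.66 − 60)^(-0.1332) = 329.7·15.66^(-0.1332) = 329.7·0.69319 = 228.546.
G = 288.1·(75.66 − 60)^(-0.07551) = 288.1·15.66^(-0.07551) = 288.1·0.81242 = 234.059.
B = 255 by definition for t > 66.
Rounded: (229, 234, 255).

(229, 234, 255)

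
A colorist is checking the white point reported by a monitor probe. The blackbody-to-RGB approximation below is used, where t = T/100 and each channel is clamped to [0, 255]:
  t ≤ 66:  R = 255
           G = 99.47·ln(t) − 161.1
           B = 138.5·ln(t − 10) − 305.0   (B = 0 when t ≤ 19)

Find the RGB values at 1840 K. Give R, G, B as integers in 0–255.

t = 1840/100 = 18.4; the t ≤ 66 branch applies.
R = 255 by definition for t ≤ 66.
G = 99.47·ln 18.4 − 161.1 = 99.47·2.9124 − 161.1 = 128.592.
t = 18.4 ≤ 19, so B = 0.
Rounded: (255, 129, 0).

R=255, G=129, B=0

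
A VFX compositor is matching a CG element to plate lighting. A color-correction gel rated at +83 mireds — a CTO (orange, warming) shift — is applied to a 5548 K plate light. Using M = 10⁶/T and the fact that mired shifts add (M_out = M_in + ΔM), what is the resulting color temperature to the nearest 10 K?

M_in = 10⁶/5548 = 180.25 mireds.
M_out = 180.25 + (+83) = 263.25 mireds.
T_out = 10⁶/263.25 = 3798.7 K → 3800 K.

3800 K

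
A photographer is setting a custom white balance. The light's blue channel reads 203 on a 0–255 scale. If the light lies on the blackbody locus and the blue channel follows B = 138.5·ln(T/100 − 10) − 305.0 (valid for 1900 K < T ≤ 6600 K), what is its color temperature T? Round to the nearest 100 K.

ln(t − 10) = (203 + 305.0) / 138.5 = 3.6679.
t − 10 = e^3.6679 = 39.168, so t = 49.168.
T = 100·t = 4917 K → 4900 K to the nearest 100 K.

4900 K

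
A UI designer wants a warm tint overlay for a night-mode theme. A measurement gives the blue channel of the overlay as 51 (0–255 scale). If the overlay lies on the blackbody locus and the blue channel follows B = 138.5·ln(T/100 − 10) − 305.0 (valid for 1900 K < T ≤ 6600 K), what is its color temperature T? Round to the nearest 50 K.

2300 K

ln(t − 10) = (51 + 305.0) / 138.5 = 2.5704.
t − 10 = e^2.5704 = 13.071, so t = 23.071.
T = 100·t = 2307 K → 2300 K to the nearest 50 K.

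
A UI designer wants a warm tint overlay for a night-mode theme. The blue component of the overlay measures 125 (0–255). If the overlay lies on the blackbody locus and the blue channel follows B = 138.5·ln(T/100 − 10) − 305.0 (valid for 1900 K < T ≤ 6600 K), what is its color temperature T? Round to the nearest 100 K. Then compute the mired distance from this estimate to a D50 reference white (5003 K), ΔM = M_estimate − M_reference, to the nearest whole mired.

ln(t − 10) = (125 + 305.0) / 138.5 = 3.1047.
t − 10 = e^3.1047 = 22.302, so t = 32.302.
T = 100·t = 3230 K → 3200 K to the nearest 100 K.
M_estimate = 10⁶/3200 = 312.50; M_reference = 10⁶/5003 = 199.88.
ΔM = 312.50 − 199.88 = 112.62 → +113 mireds.

+113 mireds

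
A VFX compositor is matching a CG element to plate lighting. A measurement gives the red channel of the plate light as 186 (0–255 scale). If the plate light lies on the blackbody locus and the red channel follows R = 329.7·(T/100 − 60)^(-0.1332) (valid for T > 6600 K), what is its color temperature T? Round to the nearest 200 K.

13400 K

(t − 60)^(-0.1332) = 186/329.7 = 0.56415.
t − 60 = 0.56415^(1/-0.1332) = 0.56415^(-7.508) = 73.521, so t = 133.521.
T = 100·t = 13352 K → 13400 K to the nearest 200 K.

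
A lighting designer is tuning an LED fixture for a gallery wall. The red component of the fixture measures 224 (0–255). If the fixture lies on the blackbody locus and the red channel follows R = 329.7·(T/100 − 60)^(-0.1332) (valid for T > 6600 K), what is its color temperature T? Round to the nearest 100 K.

7800 K

(t − 60)^(-0.1332) = 224/329.7 = 0.67941.
t − 60 = 0.67941^(1/-0.1332) = 0.67941^(-7.508) = 18.209, so t = 78.209.
T = 100·t = 7821 K → 7800 K to the nearest 100 K.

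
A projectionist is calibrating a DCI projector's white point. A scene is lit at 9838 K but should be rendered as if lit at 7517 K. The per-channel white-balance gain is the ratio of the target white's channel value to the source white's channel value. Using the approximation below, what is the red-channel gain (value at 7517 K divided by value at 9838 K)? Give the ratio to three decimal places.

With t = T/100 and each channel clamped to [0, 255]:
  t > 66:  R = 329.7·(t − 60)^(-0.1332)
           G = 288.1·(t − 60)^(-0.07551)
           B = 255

1.132

At 9838 K (t = 98.38):
  R = 329.7·(98.38 − 60)^(-0.1332) = 329.7·38.38^(-0.1332) = 329.7·0.61517 = 202.823.
At 7517 K (t = 75.17):
  R = 329.7·(75.17 − 60)^(-0.1332) = 329.7·15.17^(-0.1332) = 329.7·0.69613 = 229.515.
Gain = 229.515 / 202.823 = 1.1316 → 1.132.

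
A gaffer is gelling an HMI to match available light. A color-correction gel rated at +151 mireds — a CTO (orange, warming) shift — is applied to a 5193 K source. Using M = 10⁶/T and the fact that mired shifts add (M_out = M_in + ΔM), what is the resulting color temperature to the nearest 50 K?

2900 K

M_in = 10⁶/5193 = 192.57 mireds.
M_out = 192.57 + (+151) = 343.57 mireds.
T_out = 10⁶/343.57 = 2910.6 K → 2900 K.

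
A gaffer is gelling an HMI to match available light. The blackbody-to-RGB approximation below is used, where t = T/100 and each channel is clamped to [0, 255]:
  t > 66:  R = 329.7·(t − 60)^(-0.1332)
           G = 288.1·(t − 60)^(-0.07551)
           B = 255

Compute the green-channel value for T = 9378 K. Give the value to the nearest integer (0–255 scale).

t = 9378/100 = 93.78; the t > 66 branch applies.
G = 288.1·(93.78 − 60)^(-0.07551) = 288.1·33.78^(-0.07551) = 288.1·0.76660 = 220.859.
Rounded: 221.

221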